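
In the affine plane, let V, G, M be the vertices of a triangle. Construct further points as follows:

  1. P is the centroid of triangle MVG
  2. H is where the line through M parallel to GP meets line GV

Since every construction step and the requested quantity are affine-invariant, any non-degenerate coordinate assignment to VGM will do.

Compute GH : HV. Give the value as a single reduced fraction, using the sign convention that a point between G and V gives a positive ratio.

GH:HV = -1/2

Choose coordinates V = (0, 0), G = (1, 0), M = (0, 1).
1. P is the centroid of triangle MVG ⇒ P = (1/3, 1/3)
2. H is where the line through M parallel to GP meets line GV ⇒ H = (2, 0)
H = G + t·(V−G) with t = -1, so GH:HV = t:(1−t) = -1:2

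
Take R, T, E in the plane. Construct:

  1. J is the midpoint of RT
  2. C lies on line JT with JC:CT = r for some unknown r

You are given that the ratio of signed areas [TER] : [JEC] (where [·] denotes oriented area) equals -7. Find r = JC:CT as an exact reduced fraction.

Set R = (0, 0), T = (1, 0), E = (0, 1); any affine frame gives the same invariant.
1. J is the midpoint of RT ⇒ J = (1/2, 0)
2. With JC:CT = r, write λ = r/(r+1) so C = J + λ·(T−J); C is affine-linear in λ
Every point depending on C is an affine combination of C and λ-independent points, so each such coordinate is linear in λ; the λ² term in each signed area is a multiple of (T−J)×(T−J) = 0, so 2·[TER] and 2·[JEC] are each linear in λ. Evaluating at λ=0 and λ=1:
  2·[TER] = 1,   2·[JEC] = -1/2·λ
So [TER]:[JEC] = (1) / (-1/2·λ). Setting this equal to -7:
  1 = -7·(-1/2·λ)  ⇒  λ = 2/7
Then r = λ/(1−λ) = (2/7)/(5/7) = 2/5. Check: with r = 2/5, C = (9/14, 0) and [TER]:[JEC] = -7 as required.

r = 2/5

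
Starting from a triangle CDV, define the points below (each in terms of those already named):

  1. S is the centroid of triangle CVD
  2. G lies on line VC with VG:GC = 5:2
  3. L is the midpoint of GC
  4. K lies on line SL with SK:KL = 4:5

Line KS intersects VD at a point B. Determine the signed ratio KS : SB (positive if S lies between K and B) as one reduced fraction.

KS:SB = 44/63

Assign C = (0, 0), D = (1, 0), V = (0, 1) — the answer is frame-independent, so this choice is without loss of generality.
1. S is the centroid of triangle CVD ⇒ S = (1/3, 1/3)
2. G lies on line VC with VG:GC = 5:2 ⇒ G = (0, 2/7)
3. L is the midpoint of GC ⇒ L = (0, 1/7)
4. K lies on line SL with SK:KL = 4:5 ⇒ K = (5/27, 47/189)
line KS meets VD at B = (6/11, 5/11)
S = K + t·(B−K) with t = 44/107, so KS:SB = 44/107:63/107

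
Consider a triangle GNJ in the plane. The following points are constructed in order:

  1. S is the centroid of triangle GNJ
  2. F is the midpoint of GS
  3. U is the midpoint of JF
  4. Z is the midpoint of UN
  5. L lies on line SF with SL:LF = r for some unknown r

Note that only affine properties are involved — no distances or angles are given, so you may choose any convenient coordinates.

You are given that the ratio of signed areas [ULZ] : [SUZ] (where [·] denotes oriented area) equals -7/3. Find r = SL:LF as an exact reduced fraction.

r = 4/5

Assign G = (0, 0), N = (1, 0), J = (0, 1) — the answer is frame-independent, so this choice is without loss of generality.
1. S is the centroid of triangle GNJ ⇒ S = (1/3, 1/3)
2. F is the midpoint of GS ⇒ F = (1/6, 1/6)
3. U is the midpoint of JF ⇒ U = (1/12, 7/12)
4. Z is the midpoint of UN ⇒ Z = (13/24, 7/24)
5. With SL:LF = r, write λ = r/(r+1) so L = S + λ·(F−S); L is affine-linear in λ
Every point depending on L is an affine combination of L and λ-independent points, so each such coordinate is linear in λ; the λ² term in each signed area is a multiple of (F−S)×(F−S) = 0, so 2·[ULZ] and 2·[SUZ] are each linear in λ. Evaluating at λ=0 and λ=1:
  2·[ULZ] = 1/8·λ + 1/24,   2·[SUZ] = -1/24
So [ULZ]:[SUZ] = (1/8·λ + 1/24) / (-1/24). Setting this equal to -7/3:
  1/8·λ + 1/24 = -7/3·(-1/24)  ⇒  λ = 4/9
Then r = λ/(1−λ) = (4/9)/(5/9) = 4/5. Check: with r = 4/5, L = (7/27, 7/27) and [ULZ]:[SUZ] = -7/3 as required.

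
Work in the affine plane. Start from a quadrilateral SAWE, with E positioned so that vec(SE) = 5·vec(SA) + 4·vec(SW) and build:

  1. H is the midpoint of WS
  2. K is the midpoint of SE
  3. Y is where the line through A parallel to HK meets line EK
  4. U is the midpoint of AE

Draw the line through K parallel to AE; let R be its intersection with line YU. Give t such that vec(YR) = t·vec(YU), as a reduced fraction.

t = 11/16

Assign S = (0, 0), A = (1, 0), W = (0, 1), E = (5, 4) — the answer is frame-independent, so this choice is without loss of generality.
1. H is the midpoint of WS ⇒ H = (0, 1/2)
2. K is the midpoint of SE ⇒ K = (5/2, 2)
3. Y is where the line through A parallel to HK meets line EK ⇒ Y = (-3, -12/5)
4. U is the midpoint of AE ⇒ U = (3, 2)
through K parallel to AE: direction (4, 4); meets YU at R = (9/8, 5/8)
R = Y + t·(U−Y) with t = 11/16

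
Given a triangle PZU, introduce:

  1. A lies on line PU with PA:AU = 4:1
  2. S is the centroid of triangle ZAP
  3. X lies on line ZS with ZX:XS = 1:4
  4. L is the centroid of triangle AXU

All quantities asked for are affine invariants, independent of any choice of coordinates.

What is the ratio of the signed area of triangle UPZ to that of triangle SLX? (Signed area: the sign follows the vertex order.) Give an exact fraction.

[UPZ]:[SLX] = -45/8

Work in coordinates with P = (0, 0), Z = (1, 0), U = (0, 1).
1. A lies on line PU with PA:AU = 4:1 ⇒ A = (0, 4/5)
2. S is the centroid of triangle ZAP ⇒ S = (1/3, 4/15)
3. X lies on line ZS with ZX:XS = 1:4 ⇒ X = (13/15, 4/75)
4. L is the centroid of triangle AXU ⇒ L = (13/45, 139/225)
2·[UPZ] = 1, 2·[SLX] = -8/45
[UPZ]:[SLX] = 1:-8/45 = -45/8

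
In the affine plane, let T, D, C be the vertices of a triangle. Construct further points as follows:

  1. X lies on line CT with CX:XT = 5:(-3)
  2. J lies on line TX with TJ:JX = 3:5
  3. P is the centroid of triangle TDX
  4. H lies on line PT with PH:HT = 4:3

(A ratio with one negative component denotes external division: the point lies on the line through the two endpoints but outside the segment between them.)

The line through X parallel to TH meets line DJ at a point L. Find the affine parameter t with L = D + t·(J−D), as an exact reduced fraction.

Work in coordinates with T = (0, 0), D = (1, 0), C = (0, 1).
1. X lies on line CT with CX:XT = 5:(-3) ⇒ X = (0, -3/2)
2. J lies on line TX with TJ:JX = 3:5 ⇒ J = (0, -9/16)
3. P is the centroid of triangle TDX ⇒ P = (1/3, -1/2)
4. H lies on line PT with PH:HT = 4:3 ⇒ H = (1/7, -3/14)
through X parallel to TH: direction (1/7, -3/14); meets DJ at L = (-5/11, -9/11)
L = D + t·(J−D) with t = 16/11

t = 16/11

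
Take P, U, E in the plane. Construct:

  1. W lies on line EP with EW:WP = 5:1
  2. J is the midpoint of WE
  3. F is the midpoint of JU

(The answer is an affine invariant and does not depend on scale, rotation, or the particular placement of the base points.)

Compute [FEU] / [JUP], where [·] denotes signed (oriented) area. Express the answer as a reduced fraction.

[FEU]:[JUP] = 5/14

Set P = (0, 0), U = (1, 0), E = (0, 1); any affine frame gives the same invariant.
1. W lies on line EP with EW:WP = 5:1 ⇒ W = (0, 1/6)
2. J is the midpoint of WE ⇒ J = (0, 7/12)
3. F is the midpoint of JU ⇒ F = (1/2, 7/24)
2·[FEU] = -5/24, 2·[JUP] = -7/12
[FEU]:[JUP] = -5/24:-7/12 = 5/14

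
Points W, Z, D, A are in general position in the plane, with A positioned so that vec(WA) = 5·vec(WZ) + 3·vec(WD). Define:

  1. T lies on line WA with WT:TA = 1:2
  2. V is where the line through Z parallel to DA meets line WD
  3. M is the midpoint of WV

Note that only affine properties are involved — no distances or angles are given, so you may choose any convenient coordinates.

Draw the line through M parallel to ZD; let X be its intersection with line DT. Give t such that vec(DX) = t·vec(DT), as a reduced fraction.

t = -18/25

Set W = (0, 0), Z = (1, 0), D = (0, 1), A = (5, 3); any affine frame gives the same invariant.
1. T lies on line WA with WT:TA = 1:2 ⇒ T = (5/3, 1)
2. V is where the line through Z parallel to DA meets line WD ⇒ V = (0, -2/5)
3. M is the midpoint of WV ⇒ M = (0, -1/5)
through M parallel to ZD: direction (-1, 1); meets DT at X = (-6/5, 1)
X = D + t·(T−D) with t = -18/25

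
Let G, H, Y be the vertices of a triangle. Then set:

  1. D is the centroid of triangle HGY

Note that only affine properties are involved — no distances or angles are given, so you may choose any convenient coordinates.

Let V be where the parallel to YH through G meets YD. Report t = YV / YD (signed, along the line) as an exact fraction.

t = 3

Set G = (0, 0), H = (1, 0), Y = (0, 1); any affine frame gives the same invariant.
1. D is the centroid of triangle HGY ⇒ D = (1/3, 1/3)
through G parallel to YH: direction (1, -1); meets YD at V = (1, -1)
V = Y + t·(D−Y) with t = 3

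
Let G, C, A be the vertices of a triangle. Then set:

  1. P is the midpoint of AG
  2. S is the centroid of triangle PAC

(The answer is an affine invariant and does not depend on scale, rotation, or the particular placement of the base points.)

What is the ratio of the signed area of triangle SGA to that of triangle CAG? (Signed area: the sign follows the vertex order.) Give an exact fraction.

Work in coordinates with G = (0, 0), C = (1, 0), A = (0, 1).
1. P is the midpoint of AG ⇒ P = (0, 1/2)
2. S is the centroid of triangle PAC ⇒ S = (1/3, 1/2)
2·[SGA] = -1/3, 2·[CAG] = 1
[SGA]:[CAG] = -1/3:1 = -1/3

[SGA]:[CAG] = -1/3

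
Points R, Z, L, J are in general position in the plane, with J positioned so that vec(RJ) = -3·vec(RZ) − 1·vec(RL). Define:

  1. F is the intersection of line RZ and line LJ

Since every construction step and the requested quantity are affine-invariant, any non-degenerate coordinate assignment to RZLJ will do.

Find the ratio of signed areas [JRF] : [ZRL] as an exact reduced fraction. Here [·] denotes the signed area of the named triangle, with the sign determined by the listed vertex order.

Work in coordinates with R = (0, 0), Z = (1, 0), L = (0, 1), J = (-3, -1).
1. F is the intersection of line RZ and line LJ ⇒ F = (-3/2, 0)
2·[JRF] = 3/2, 2·[ZRL] = -1
[JRF]:[ZRL] = 3/2:-1 = -3/2

[JRF]:[ZRL] = -3/2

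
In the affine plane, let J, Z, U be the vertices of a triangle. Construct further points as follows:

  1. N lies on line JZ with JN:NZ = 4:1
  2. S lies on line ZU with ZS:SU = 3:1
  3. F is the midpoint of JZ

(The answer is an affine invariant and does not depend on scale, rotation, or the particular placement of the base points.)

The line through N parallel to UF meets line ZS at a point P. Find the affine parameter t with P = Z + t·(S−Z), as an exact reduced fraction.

Set J = (0, 0), Z = (1, 0), U = (0, 1); any affine frame gives the same invariant.
1. N lies on line JZ with JN:NZ = 4:1 ⇒ N = (4/5, 0)
2. S lies on line ZU with ZS:SU = 3:1 ⇒ S = (1/4, 3/4)
3. F is the midpoint of JZ ⇒ F = (1/2, 0)
through N parallel to UF: direction (1/2, -1); meets ZS at P = (3/5, 2/5)
P = Z + t·(S−Z) with t = 8/15

t = 8/15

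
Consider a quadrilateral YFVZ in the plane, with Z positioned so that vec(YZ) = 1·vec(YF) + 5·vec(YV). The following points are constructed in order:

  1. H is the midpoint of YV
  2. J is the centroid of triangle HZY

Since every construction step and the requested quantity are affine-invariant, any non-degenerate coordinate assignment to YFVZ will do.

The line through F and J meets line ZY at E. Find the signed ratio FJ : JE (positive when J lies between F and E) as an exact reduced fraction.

FJ:JE = -31

Choose coordinates Y = (0, 0), F = (1, 0), V = (0, 1), Z = (1, 5).
1. H is the midpoint of YV ⇒ H = (0, 1/2)
2. J is the centroid of triangle HZY ⇒ J = (1/3, 11/6)
line FJ meets ZY at E = (11/31, 55/31)
J = F + t·(E−F) with t = 31/30, so FJ:JE = 31/30:-1/30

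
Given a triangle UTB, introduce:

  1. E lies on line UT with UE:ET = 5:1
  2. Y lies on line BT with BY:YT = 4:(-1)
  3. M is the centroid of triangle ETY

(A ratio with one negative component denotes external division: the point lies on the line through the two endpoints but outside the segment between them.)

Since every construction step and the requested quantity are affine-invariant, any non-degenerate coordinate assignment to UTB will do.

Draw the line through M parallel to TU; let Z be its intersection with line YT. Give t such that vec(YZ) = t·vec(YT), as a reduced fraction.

Assign U = (0, 0), T = (1, 0), B = (0, 1) — the answer is frame-independent, so this choice is without loss of generality.
1. E lies on line UT with UE:ET = 5:1 ⇒ E = (5/6, 0)
2. Y lies on line BT with BY:YT = 4:(-1) ⇒ Y = (4/3, -1/3)
3. M is the centroid of triangle ETY ⇒ M = (19/18, -1/9)
through M parallel to TU: direction (-1, 0); meets YT at Z = (10/9, -1/9)
Z = Y + t·(T−Y) with t = 2/3

t = 2/3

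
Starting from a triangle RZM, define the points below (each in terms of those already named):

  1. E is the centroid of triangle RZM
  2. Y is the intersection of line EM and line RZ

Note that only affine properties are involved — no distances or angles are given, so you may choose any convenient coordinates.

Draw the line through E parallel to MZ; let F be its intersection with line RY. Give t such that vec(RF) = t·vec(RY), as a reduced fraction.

t = 4/3

Set R = (0, 0), Z = (1, 0), M = (0, 1); any affine frame gives the same invariant.
1. E is the centroid of triangle RZM ⇒ E = (1/3, 1/3)
2. Y is the intersection of line EM and line RZ ⇒ Y = (1/2, 0)
through E parallel to MZ: direction (1, -1); meets RY at F = (2/3, 0)
F = R + t·(Y−R) with t = 4/3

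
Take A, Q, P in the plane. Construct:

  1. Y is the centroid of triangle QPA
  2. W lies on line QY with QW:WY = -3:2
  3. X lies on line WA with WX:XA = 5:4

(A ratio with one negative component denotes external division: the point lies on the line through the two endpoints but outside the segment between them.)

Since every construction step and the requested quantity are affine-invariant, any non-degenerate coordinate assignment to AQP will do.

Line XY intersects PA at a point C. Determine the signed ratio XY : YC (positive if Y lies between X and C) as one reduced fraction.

Set A = (0, 0), Q = (1, 0), P = (0, 1); any affine frame gives the same invariant.
1. Y is the centroid of triangle QPA ⇒ Y = (1/3, 1/3)
2. W lies on line QY with QW:WY = -3:2 ⇒ W = (-1, 1)
3. X lies on line WA with WX:XA = 5:4 ⇒ X = (-4/9, 4/9)
line XY meets PA at C = (0, 8/21)
Y = X + t·(C−X) with t = 7/4, so XY:YC = 7/4:-3/4

XY:YC = -7/3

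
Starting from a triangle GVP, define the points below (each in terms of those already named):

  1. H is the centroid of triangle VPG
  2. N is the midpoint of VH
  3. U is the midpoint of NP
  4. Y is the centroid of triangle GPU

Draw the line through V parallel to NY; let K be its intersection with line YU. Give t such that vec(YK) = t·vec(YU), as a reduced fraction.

Set G = (0, 0), V = (1, 0), P = (0, 1); any affine frame gives the same invariant.
1. H is the centroid of triangle VPG ⇒ H = (1/3, 1/3)
2. N is the midpoint of VH ⇒ N = (2/3, 1/6)
3. U is the midpoint of NP ⇒ U = (1/3, 7/12)
4. Y is the centroid of triangle GPU ⇒ Y = (1/9, 19/36)
through V parallel to NY: direction (-5/9, 13/36); meets YU at K = (1/6, 13/24)
K = Y + t·(U−Y) with t = 1/4

t = 1/4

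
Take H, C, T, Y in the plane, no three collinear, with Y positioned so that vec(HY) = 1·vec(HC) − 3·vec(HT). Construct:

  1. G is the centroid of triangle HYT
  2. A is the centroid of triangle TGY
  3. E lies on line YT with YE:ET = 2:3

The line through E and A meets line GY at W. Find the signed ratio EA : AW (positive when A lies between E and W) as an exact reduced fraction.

EA:AW = 1/5

Set H = (0, 0), C = (1, 0), T = (0, 1), Y = (1, -3); any affine frame gives the same invariant.
1. G is the centroid of triangle HYT ⇒ G = (1/3, -2/3)
2. A is the centroid of triangle TGY ⇒ A = (4/9, -8/9)
3. E lies on line YT with YE:ET = 2:3 ⇒ E = (3/5, -7/5)
line EA meets GY at W = (-1/3, 5/3)
A = E + t·(W−E) with t = 1/6, so EA:AW = 1/6:5/6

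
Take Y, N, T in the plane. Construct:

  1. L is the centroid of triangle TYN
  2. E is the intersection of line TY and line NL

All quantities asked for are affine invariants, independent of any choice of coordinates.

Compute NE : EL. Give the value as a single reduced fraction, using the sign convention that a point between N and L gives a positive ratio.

NE:EL = -3

Set Y = (0, 0), N = (1, 0), T = (0, 1); any affine frame gives the same invariant.
1. L is the centroid of triangle TYN ⇒ L = (1/3, 1/3)
2. E is the intersection of line TY and line NL ⇒ E = (0, 1/2)
E = N + t·(L−N) with t = 3/2, so NE:EL = t:(1−t) = 3/2:-1/2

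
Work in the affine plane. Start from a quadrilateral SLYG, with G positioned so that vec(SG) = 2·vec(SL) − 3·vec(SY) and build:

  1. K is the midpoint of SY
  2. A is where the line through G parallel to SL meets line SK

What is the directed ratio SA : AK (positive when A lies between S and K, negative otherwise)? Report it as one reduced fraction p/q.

SA:AK = -6/7

Work in coordinates with S = (0, 0), L = (1, 0), Y = (0, 1), G = (2, -3).
1. K is the midpoint of SY ⇒ K = (0, 1/2)
2. A is where the line through G parallel to SL meets line SK ⇒ A = (0, -3)
A = S + t·(K−S) with t = -6, so SA:AK = t:(1−t) = -6:7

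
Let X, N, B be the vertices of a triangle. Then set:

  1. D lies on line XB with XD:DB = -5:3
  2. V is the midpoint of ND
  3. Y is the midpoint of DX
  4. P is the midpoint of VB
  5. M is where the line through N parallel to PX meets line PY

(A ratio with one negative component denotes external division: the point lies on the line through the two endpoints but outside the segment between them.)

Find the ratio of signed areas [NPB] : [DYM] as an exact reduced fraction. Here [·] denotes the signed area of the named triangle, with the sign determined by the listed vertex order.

Set X = (0, 0), N = (1, 0), B = (0, 1); any affine frame gives the same invariant.
1. D lies on line XB with XD:DB = -5:3 ⇒ D = (0, 5/2)
2. V is the midpoint of ND ⇒ V = (1/2, 5/4)
3. Y is the midpoint of DX ⇒ Y = (0, 5/4)
4. P is the midpoint of VB ⇒ P = (1/4, 9/8)
5. M is where the line through N parallel to PX meets line PY ⇒ M = (23/20, 27/40)
2·[NPB] = 3/8, 2·[DYM] = 23/16
[NPB]:[DYM] = 3/8:23/16 = 6/23

[NPB]:[DYM] = 6/23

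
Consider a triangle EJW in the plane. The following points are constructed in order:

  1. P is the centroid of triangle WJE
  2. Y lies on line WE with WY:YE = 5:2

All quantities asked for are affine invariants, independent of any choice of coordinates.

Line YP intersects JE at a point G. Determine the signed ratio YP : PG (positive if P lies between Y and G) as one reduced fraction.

Choose coordinates E = (0, 0), J = (1, 0), W = (0, 1).
1. P is the centroid of triangle WJE ⇒ P = (1/3, 1/3)
2. Y lies on line WE with WY:YE = 5:2 ⇒ Y = (0, 2/7)
line YP meets JE at G = (-2, 0)
P = Y + t·(G−Y) with t = -1/6, so YP:PG = -1/6:7/6

YP:PG = -1/7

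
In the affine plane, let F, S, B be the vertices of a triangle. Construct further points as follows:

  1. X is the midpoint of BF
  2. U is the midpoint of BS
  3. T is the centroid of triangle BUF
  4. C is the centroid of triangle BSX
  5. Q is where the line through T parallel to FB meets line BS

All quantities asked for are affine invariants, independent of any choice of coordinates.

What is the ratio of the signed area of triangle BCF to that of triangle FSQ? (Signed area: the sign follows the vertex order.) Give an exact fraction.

[BCF]:[FSQ] = -2/5

Work in coordinates with F = (0, 0), S = (1, 0), B = (0, 1).
1. X is the midpoint of BF ⇒ X = (0, 1/2)
2. U is the midpoint of BS ⇒ U = (1/2, 1/2)
3. T is the centroid of triangle BUF ⇒ T = (1/6, 1/2)
4. C is the centroid of triangle BSX ⇒ C = (1/3, 1/2)
5. Q is where the line through T parallel to FB meets line BS ⇒ Q = (1/6, 5/6)
2·[BCF] = -1/3, 2·[FSQ] = 5/6
[BCF]:[FSQ] = -1/3:5/6 = -2/5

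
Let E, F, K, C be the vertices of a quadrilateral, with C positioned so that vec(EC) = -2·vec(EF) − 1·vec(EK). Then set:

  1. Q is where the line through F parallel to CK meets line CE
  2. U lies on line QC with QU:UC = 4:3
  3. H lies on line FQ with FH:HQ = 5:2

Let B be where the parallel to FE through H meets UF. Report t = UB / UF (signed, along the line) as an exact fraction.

Set E = (0, 0), F = (1, 0), K = (0, 1), C = (-2, -1); any affine frame gives the same invariant.
1. Q is where the line through F parallel to CK meets line CE ⇒ Q = (2, 1)
2. U lies on line QC with QU:UC = 4:3 ⇒ U = (-2/7, -1/7)
3. H lies on line FQ with FH:HQ = 5:2 ⇒ H = (12/7, 5/7)
through H parallel to FE: direction (-1, 0); meets UF at B = (52/7, 5/7)
B = U + t·(F−U) with t = 6

t = 6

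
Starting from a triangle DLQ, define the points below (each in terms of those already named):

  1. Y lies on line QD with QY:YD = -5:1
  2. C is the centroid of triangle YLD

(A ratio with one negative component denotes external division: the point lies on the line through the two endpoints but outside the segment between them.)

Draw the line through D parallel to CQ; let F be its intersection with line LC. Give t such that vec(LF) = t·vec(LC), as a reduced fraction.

t = 13/9

Choose coordinates D = (0, 0), L = (1, 0), Q = (0, 1).
1. Y lies on line QD with QY:YD = -5:1 ⇒ Y = (0, -1/4)
2. C is the centroid of triangle YLD ⇒ C = (1/3, -1/12)
through D parallel to CQ: direction (-1/3, 13/12); meets LC at F = (1/27, -13/108)
F = L + t·(C−L) with t = 13/9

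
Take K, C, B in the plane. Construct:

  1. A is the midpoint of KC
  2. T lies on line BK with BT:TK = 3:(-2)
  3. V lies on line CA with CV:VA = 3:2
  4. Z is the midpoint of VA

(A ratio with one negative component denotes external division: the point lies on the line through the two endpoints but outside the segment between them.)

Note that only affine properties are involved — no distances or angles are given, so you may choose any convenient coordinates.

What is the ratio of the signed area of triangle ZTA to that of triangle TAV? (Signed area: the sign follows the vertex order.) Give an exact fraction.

[ZTA]:[TAV] = 1/2

Choose coordinates K = (0, 0), C = (1, 0), B = (0, 1).
1. A is the midpoint of KC ⇒ A = (1/2, 0)
2. T lies on line BK with BT:TK = 3:(-2) ⇒ T = (0, -2)
3. V lies on line CA with CV:VA = 3:2 ⇒ V = (7/10, 0)
4. Z is the midpoint of VA ⇒ Z = (3/5, 0)
2·[ZTA] = -1/5, 2·[TAV] = -2/5
[ZTA]:[TAV] = -1/5:-2/5 = 1/2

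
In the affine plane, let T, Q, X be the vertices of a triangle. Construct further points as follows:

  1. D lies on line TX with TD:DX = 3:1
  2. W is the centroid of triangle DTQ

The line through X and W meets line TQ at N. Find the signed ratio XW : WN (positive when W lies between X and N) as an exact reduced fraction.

XW:WN = 3

Work in coordinates with T = (0, 0), Q = (1, 0), X = (0, 1).
1. D lies on line TX with TD:DX = 3:1 ⇒ D = (0, 3/4)
2. W is the centroid of triangle DTQ ⇒ W = (1/3, 1/4)
line XW meets TQ at N = (4/9, 0)
W = X + t·(N−X) with t = 3/4, so XW:WN = 3/4:1/4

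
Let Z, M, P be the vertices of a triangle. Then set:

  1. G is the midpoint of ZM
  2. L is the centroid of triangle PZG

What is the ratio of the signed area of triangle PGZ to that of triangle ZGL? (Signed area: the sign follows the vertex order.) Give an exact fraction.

Work in coordinates with Z = (0, 0), M = (1, 0), P = (0, 1).
1. G is the midpoint of ZM ⇒ G = (1/2, 0)
2. L is the centroid of triangle PZG ⇒ L = (1/6, 1/3)
2·[PGZ] = -1/2, 2·[ZGL] = 1/6
[PGZ]:[ZGL] = -1/2:1/6 = -3

[PGZ]:[ZGL] = -3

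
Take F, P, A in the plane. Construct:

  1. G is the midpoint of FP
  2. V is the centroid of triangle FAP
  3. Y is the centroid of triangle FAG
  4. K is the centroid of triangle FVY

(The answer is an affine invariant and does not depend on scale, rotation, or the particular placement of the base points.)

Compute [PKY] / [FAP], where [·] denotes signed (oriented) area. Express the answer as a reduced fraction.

[PKY]:[FAP] = 5/54

Choose coordinates F = (0, 0), P = (1, 0), A = (0, 1).
1. G is the midpoint of FP ⇒ G = (1/2, 0)
2. V is the centroid of triangle FAP ⇒ V = (1/3, 1/3)
3. Y is the centroid of triangle FAG ⇒ Y = (1/6, 1/3)
4. K is the centroid of triangle FVY ⇒ K = (1/6, 2/9)
2·[PKY] = -5/54, 2·[FAP] = -1
[PKY]:[FAP] = -5/54:-1 = 5/54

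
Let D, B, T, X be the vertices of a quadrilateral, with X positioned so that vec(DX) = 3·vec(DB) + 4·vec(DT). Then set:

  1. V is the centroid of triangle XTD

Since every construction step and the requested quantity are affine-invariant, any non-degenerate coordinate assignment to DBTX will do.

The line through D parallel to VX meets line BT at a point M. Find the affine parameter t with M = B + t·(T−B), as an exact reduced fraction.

Set D = (0, 0), B = (1, 0), T = (0, 1), X = (3, 4); any affine frame gives the same invariant.
1. V is the centroid of triangle XTD ⇒ V = (1, 5/3)
through D parallel to VX: direction (2, 7/3); meets BT at M = (6/13, 7/13)
M = B + t·(T−B) with t = 7/13

t = 7/13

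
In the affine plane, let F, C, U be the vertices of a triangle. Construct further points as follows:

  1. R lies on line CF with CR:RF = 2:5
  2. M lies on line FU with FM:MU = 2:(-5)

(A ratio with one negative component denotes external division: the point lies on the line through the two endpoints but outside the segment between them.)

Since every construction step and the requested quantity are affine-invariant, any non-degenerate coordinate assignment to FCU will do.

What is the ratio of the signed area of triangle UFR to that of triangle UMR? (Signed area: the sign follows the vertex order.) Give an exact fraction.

[UFR]:[UMR] = 3/5

Set F = (0, 0), C = (1, 0), U = (0, 1); any affine frame gives the same invariant.
1. R lies on line CF with CR:RF = 2:5 ⇒ R = (5/7, 0)
2. M lies on line FU with FM:MU = 2:(-5) ⇒ M = (0, -2/3)
2·[UFR] = 5/7, 2·[UMR] = 25/21
[UFR]:[UMR] = 5/7:25/21 = 3/5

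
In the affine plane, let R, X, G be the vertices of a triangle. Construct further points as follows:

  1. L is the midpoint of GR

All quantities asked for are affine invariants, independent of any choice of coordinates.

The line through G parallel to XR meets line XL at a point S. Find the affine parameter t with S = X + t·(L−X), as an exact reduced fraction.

Work in coordinates with R = (0, 0), X = (1, 0), G = (0, 1).
1. L is the midpoint of GR ⇒ L = (0, 1/2)
through G parallel to XR: direction (-1, 0); meets XL at S = (-1, 1)
S = X + t·(L−X) with t = 2

t = 2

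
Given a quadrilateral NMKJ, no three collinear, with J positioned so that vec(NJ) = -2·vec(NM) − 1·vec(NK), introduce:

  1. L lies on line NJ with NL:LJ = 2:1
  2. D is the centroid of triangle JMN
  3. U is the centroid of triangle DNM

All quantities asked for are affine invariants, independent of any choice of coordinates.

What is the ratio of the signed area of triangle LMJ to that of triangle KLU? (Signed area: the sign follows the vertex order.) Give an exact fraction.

[LMJ]:[KLU] = -9/50

Assign N = (0, 0), M = (1, 0), K = (0, 1), J = (-2, -1) — the answer is frame-independent, so this choice is without loss of generality.
1. L lies on line NJ with NL:LJ = 2:1 ⇒ L = (-4/3, -2/3)
2. D is the centroid of triangle JMN ⇒ D = (-1/3, -1/3)
3. U is the centroid of triangle DNM ⇒ U = (2/9, -1/9)
2·[LMJ] = -1/3, 2·[KLU] = 50/27
[LMJ]:[KLU] = -1/3:50/27 = -9/50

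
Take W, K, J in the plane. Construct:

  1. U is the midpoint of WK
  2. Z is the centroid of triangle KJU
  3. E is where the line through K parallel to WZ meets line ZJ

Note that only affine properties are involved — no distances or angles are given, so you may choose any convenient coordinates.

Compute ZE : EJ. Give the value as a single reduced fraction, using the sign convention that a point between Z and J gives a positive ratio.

ZE:EJ = -2/5

Work in coordinates with W = (0, 0), K = (1, 0), J = (0, 1).
1. U is the midpoint of WK ⇒ U = (1/2, 0)
2. Z is the centroid of triangle KJU ⇒ Z = (1/2, 1/3)
3. E is where the line through K parallel to WZ meets line ZJ ⇒ E = (5/6, -1/9)
E = Z + t·(J−Z) with t = -2/3, so ZE:EJ = t:(1−t) = -2/3:5/3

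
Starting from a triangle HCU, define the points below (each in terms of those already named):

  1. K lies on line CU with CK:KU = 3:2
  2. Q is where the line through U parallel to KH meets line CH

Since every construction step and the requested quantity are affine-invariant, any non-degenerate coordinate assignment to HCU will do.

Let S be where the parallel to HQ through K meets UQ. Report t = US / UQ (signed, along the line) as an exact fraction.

Choose coordinates H = (0, 0), C = (1, 0), U = (0, 1).
1. K lies on line CU with CK:KU = 3:2 ⇒ K = (2/5, 3/5)
2. Q is where the line through U parallel to KH meets line CH ⇒ Q = (-2/3, 0)
through K parallel to HQ: direction (-2/3, 0); meets UQ at S = (-4/15, 3/5)
S = U + t·(Q−U) with t = 2/5

t = 2/5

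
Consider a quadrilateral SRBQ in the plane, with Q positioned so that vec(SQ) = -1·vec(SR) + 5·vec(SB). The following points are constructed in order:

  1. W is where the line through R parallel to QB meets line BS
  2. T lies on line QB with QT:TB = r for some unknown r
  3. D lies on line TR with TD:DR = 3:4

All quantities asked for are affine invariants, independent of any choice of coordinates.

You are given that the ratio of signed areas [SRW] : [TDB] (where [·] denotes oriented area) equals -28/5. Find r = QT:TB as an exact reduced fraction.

Choose coordinates S = (0, 0), R = (1, 0), B = (0, 1), Q = (-1, 5).
1. W is where the line through R parallel to QB meets line BS ⇒ W = (0, 4)
2. With QT:TB = r, write λ = r/(r+1) so T = Q + λ·(B−Q); T is affine-linear in λ
3. D lies on line TR with TD:DR = 3:4 ⇒ D is an affine combination of earlier points and hence also affine-linear in λ
Every point depending on T is an affine combination of T and λ-independent points, so each such coordinate is linear in λ; the λ² term in each signed area is a multiple of (B−Q)×(B−Q) = 0, so 2·[SRW] and 2·[TDB] are each linear in λ. Evaluating at λ=0 and λ=1:
  2·[SRW] = 4,   2·[TDB] = 9/7·λ − 9/7
So [SRW]:[TDB] = (4) / (9/7·λ − 9/7). Setting this equal to -28/5:
  4 = -28/5·(9/7·λ − 9/7)  ⇒  λ = 4/9
Then r = λ/(1−λ) = (4/9)/(5/9) = 4/5. Check: with r = 4/5, T = (-5/9, 29/9) and [SRW]:[TDB] = -28/5 as required.

r = 4/5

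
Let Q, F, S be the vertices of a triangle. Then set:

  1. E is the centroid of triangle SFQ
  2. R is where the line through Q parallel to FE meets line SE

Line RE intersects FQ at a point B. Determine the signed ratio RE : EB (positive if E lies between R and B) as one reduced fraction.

Choose coordinates Q = (0, 0), F = (1, 0), S = (0, 1).
1. E is the centroid of triangle SFQ ⇒ E = (1/3, 1/3)
2. R is where the line through Q parallel to FE meets line SE ⇒ R = (2/3, -1/3)
line RE meets FQ at B = (1/2, 0)
E = R + t·(B−R) with t = 2, so RE:EB = 2:-1

RE:EB = -2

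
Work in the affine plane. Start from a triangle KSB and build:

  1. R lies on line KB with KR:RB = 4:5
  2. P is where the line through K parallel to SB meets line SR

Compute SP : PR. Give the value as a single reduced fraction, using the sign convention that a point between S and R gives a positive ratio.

Work in coordinates with K = (0, 0), S = (1, 0), B = (0, 1).
1. R lies on line KB with KR:RB = 4:5 ⇒ R = (0, 4/9)
2. P is where the line through K parallel to SB meets line SR ⇒ P = (-4/5, 4/5)
P = S + t·(R−S) with t = 9/5, so SP:PR = t:(1−t) = 9/5:-4/5

SP:PR = -9/4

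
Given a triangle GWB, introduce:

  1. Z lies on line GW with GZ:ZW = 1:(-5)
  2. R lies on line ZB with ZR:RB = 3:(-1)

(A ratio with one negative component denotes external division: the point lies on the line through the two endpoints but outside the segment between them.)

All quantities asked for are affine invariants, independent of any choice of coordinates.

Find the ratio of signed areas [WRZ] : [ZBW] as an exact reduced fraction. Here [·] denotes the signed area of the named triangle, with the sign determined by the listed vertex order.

[WRZ]:[ZBW] = -3/2

Work in coordinates with G = (0, 0), W = (1, 0), B = (0, 1).
1. Z lies on line GW with GZ:ZW = 1:(-5) ⇒ Z = (-1/4, 0)
2. R lies on line ZB with ZR:RB = 3:(-1) ⇒ R = (1/8, 3/2)
2·[WRZ] = 15/8, 2·[ZBW] = -5/4
[WRZ]:[ZBW] = 15/8:-5/4 = -3/2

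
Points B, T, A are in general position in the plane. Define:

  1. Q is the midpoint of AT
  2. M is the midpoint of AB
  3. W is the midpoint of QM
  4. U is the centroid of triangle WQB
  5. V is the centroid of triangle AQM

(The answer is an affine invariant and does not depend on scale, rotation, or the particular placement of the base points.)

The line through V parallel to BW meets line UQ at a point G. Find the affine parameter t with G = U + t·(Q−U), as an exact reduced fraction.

Set B = (0, 0), T = (1, 0), A = (0, 1); any affine frame gives the same invariant.
1. Q is the midpoint of AT ⇒ Q = (1/2, 1/2)
2. M is the midpoint of AB ⇒ M = (0, 1/2)
3. W is the midpoint of QM ⇒ W = (1/4, 1/2)
4. U is the centroid of triangle WQB ⇒ U = (1/4, 1/3)
5. V is the centroid of triangle AQM ⇒ V = (1/6, 2/3)
through V parallel to BW: direction (1/4, 1/2); meets UQ at G = (-1/8, 1/12)
G = U + t·(Q−U) with t = -3/2

t = -3/2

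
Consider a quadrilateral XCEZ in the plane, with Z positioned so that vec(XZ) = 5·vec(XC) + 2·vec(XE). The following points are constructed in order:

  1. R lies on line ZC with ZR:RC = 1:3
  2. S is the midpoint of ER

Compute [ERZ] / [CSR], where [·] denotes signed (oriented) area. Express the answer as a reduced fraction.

Assign X = (0, 0), C = (1, 0), E = (0, 1), Z = (5, 2) — the answer is frame-independent, so this choice is without loss of generality.
1. R lies on line ZC with ZR:RC = 1:3 ⇒ R = (4, 3/2)
2. S is the midpoint of ER ⇒ S = (2, 5/4)
2·[ERZ] = 3/2, 2·[CSR] = -9/4
[ERZ]:[CSR] = 3/2:-9/4 = -2/3

[ERZ]:[CSR] = -2/3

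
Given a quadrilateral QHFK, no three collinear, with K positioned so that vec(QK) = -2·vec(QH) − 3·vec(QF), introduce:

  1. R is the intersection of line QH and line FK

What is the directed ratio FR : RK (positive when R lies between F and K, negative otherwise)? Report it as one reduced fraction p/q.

FR:RK = 1/3

Work in coordinates with Q = (0, 0), H = (1, 0), F = (0, 1), K = (-2, -3).
1. R is the intersection of line QH and line FK ⇒ R = (-1/2, 0)
R = F + t·(K−F) with t = 1/4, so FR:RK = t:(1−t) = 1/4:3/4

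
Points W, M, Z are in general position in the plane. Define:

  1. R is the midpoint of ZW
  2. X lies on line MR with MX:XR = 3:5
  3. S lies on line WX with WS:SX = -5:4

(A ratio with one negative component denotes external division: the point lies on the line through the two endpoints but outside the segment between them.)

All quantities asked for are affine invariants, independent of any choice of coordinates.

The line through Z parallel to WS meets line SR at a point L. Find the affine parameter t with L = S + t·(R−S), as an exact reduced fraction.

Work in coordinates with W = (0, 0), M = (1, 0), Z = (0, 1).
1. R is the midpoint of ZW ⇒ R = (0, 1/2)
2. X lies on line MR with MX:XR = 3:5 ⇒ X = (5/8, 3/16)
3. S lies on line WX with WS:SX = -5:4 ⇒ S = (25/8, 15/16)
through Z parallel to WS: direction (25/8, 15/16); meets SR at L = (-25/8, 1/16)
L = S + t·(R−S) with t = 2

t = 2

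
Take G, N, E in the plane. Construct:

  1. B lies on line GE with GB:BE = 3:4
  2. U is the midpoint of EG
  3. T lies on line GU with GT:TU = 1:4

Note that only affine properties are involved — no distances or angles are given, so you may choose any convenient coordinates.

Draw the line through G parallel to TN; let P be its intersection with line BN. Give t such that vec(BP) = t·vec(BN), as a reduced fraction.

Choose coordinates G = (0, 0), N = (1, 0), E = (0, 1).
1. B lies on line GE with GB:BE = 3:4 ⇒ B = (0, 3/7)
2. U is the midpoint of EG ⇒ U = (0, 1/2)
3. T lies on line GU with GT:TU = 1:4 ⇒ T = (0, 1/10)
through G parallel to TN: direction (1, -1/10); meets BN at P = (30/23, -3/23)
P = B + t·(N−B) with t = 30/23

t = 30/23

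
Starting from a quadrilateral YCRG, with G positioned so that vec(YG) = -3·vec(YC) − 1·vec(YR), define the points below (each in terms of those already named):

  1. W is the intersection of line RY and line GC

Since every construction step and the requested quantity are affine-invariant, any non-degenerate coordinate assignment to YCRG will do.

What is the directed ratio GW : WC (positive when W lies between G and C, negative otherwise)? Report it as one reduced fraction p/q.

GW:WC = 3

Choose coordinates Y = (0, 0), C = (1, 0), R = (0, 1), G = (-3, -1).
1. W is the intersection of line RY and line GC ⇒ W = (0, -1/4)
W = G + t·(C−G) with t = 3/4, so GW:WC = t:(1−t) = 3/4:1/4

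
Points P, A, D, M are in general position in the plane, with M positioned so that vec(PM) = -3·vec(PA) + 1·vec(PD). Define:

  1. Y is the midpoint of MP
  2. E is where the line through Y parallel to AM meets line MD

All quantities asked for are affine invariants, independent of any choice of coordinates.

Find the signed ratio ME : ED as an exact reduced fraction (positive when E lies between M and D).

ME:ED = -1/7

Work in coordinates with P = (0, 0), A = (1, 0), D = (0, 1), M = (-3, 1).
1. Y is the midpoint of MP ⇒ Y = (-3/2, 1/2)
2. E is where the line through Y parallel to AM meets line MD ⇒ E = (-7/2, 1)
E = M + t·(D−M) with t = -1/6, so ME:ED = t:(1−t) = -1/6:7/6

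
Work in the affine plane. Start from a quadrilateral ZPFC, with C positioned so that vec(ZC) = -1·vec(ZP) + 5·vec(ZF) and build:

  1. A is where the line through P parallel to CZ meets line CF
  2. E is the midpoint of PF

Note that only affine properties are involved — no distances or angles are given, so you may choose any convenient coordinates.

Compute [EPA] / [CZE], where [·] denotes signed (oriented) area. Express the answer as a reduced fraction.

[EPA]:[CZE] = -2

Work in coordinates with Z = (0, 0), P = (1, 0), F = (0, 1), C = (-1, 5).
1. A is where the line through P parallel to CZ meets line CF ⇒ A = (4, -15)
2. E is the midpoint of PF ⇒ E = (1/2, 1/2)
2·[EPA] = -6, 2·[CZE] = 3
[EPA]:[CZE] = -6:3 = -2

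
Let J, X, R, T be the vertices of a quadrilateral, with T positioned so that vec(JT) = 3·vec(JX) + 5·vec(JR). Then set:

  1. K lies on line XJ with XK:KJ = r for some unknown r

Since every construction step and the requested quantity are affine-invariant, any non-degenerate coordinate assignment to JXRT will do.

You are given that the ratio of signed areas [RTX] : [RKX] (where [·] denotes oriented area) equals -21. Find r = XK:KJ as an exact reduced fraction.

r = 1/2

Set J = (0, 0), X = (1, 0), R = (0, 1), T = (3, 5); any affine frame gives the same invariant.
1. With XK:KJ = r, write λ = r/(r+1) so K = X + λ·(J−X); K is affine-linear in λ
Every point depending on K is an affine combination of K and λ-independent points, so each such coordinate is linear in λ; the λ² term in each signed area is a multiple of (J−X)×(J−X) = 0, so 2·[RTX] and 2·[RKX] are each linear in λ. Evaluating at λ=0 and λ=1:
  2·[RTX] = -7,   2·[RKX] = λ
So [RTX]:[RKX] = (-7) / (λ). Setting this equal to -21:
  -7 = -21·(λ)  ⇒  λ = 1/3
Then r = λ/(1−λ) = (1/3)/(2/3) = 1/2. Check: with r = 1/2, K = (2/3, 0) and [RTX]:[RKX] = -21 as required.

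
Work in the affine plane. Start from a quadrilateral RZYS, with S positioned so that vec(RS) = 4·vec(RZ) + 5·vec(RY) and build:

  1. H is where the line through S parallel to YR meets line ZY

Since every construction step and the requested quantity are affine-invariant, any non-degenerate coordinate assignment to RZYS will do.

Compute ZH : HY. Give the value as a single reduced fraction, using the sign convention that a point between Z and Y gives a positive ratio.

Assign R = (0, 0), Z = (1, 0), Y = (0, 1), S = (4, 5) — the answer is frame-independent, so this choice is without loss of generality.
1. H is where the line through S parallel to YR meets line ZY ⇒ H = (4, -3)
H = Z + t·(Y−Z) with t = -3, so ZH:HY = t:(1−t) = -3:4

ZH:HY = -3/4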